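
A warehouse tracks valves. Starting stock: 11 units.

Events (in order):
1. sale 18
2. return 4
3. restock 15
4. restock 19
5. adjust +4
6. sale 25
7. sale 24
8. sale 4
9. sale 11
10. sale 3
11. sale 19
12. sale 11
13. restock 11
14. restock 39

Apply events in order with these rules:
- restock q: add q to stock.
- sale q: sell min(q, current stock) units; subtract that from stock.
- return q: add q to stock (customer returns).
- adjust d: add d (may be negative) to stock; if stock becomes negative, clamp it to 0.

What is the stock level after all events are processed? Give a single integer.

Processing events:
Start: stock = 11
  Event 1 (sale 18): sell min(18,11)=11. stock: 11 - 11 = 0. total_sold = 11
  Event 2 (return 4): 0 + 4 = 4
  Event 3 (restock 15): 4 + 15 = 19
  Event 4 (restock 19): 19 + 19 = 38
  Event 5 (adjust +4): 38 + 4 = 42
  Event 6 (sale 25): sell min(25,42)=25. stock: 42 - 25 = 17. total_sold = 36
  Event 7 (sale 24): sell min(24,17)=17. stock: 17 - 17 = 0. total_sold = 53
  Event 8 (sale 4): sell min(4,0)=0. stock: 0 - 0 = 0. total_sold = 53
  Event 9 (sale 11): sell min(11,0)=0. stock: 0 - 0 = 0. total_sold = 53
  Event 10 (sale 3): sell min(3,0)=0. stock: 0 - 0 = 0. total_sold = 53
  Event 11 (sale 19): sell min(19,0)=0. stock: 0 - 0 = 0. total_sold = 53
  Event 12 (sale 11): sell min(11,0)=0. stock: 0 - 0 = 0. total_sold = 53
  Event 13 (restock 11): 0 + 11 = 11
  Event 14 (restock 39): 11 + 39 = 50
Final: stock = 50, total_sold = 53

Answer: 50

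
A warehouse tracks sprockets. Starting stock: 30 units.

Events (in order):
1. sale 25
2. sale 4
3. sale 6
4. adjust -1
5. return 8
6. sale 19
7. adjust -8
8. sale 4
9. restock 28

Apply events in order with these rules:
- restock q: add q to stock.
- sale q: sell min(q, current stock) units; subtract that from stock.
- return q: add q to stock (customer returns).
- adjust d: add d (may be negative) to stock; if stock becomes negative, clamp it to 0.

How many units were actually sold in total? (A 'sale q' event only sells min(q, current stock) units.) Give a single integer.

Answer: 38

Derivation:
Processing events:
Start: stock = 30
  Event 1 (sale 25): sell min(25,30)=25. stock: 30 - 25 = 5. total_sold = 25
  Event 2 (sale 4): sell min(4,5)=4. stock: 5 - 4 = 1. total_sold = 29
  Event 3 (sale 6): sell min(6,1)=1. stock: 1 - 1 = 0. total_sold = 30
  Event 4 (adjust -1): 0 + -1 = 0 (clamped to 0)
  Event 5 (return 8): 0 + 8 = 8
  Event 6 (sale 19): sell min(19,8)=8. stock: 8 - 8 = 0. total_sold = 38
  Event 7 (adjust -8): 0 + -8 = 0 (clamped to 0)
  Event 8 (sale 4): sell min(4,0)=0. stock: 0 - 0 = 0. total_sold = 38
  Event 9 (restock 28): 0 + 28 = 28
Final: stock = 28, total_sold = 38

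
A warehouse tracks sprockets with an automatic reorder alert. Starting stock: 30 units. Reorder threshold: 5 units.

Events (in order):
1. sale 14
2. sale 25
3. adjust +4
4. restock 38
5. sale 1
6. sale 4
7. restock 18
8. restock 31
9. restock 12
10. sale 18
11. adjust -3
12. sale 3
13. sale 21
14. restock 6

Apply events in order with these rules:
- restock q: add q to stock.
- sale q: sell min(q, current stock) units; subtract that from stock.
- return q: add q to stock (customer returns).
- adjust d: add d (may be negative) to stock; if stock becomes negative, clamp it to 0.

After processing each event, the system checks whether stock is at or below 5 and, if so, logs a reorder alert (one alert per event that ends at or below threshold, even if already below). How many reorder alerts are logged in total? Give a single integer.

Answer: 2

Derivation:
Processing events:
Start: stock = 30
  Event 1 (sale 14): sell min(14,30)=14. stock: 30 - 14 = 16. total_sold = 14
  Event 2 (sale 25): sell min(25,16)=16. stock: 16 - 16 = 0. total_sold = 30
  Event 3 (adjust +4): 0 + 4 = 4
  Event 4 (restock 38): 4 + 38 = 42
  Event 5 (sale 1): sell min(1,42)=1. stock: 42 - 1 = 41. total_sold = 31
  Event 6 (sale 4): sell min(4,41)=4. stock: 41 - 4 = 37. total_sold = 35
  Event 7 (restock 18): 37 + 18 = 55
  Event 8 (restock 31): 55 + 31 = 86
  Event 9 (restock 12): 86 + 12 = 98
  Event 10 (sale 18): sell min(18,98)=18. stock: 98 - 18 = 80. total_sold = 53
  Event 11 (adjust -3): 80 + -3 = 77
  Event 12 (sale 3): sell min(3,77)=3. stock: 77 - 3 = 74. total_sold = 56
  Event 13 (sale 21): sell min(21,74)=21. stock: 74 - 21 = 53. total_sold = 77
  Event 14 (restock 6): 53 + 6 = 59
Final: stock = 59, total_sold = 77

Checking against threshold 5:
  After event 1: stock=16 > 5
  After event 2: stock=0 <= 5 -> ALERT
  After event 3: stock=4 <= 5 -> ALERT
  After event 4: stock=42 > 5
  After event 5: stock=41 > 5
  After event 6: stock=37 > 5
  After event 7: stock=55 > 5
  After event 8: stock=86 > 5
  After event 9: stock=98 > 5
  After event 10: stock=80 > 5
  After event 11: stock=77 > 5
  After event 12: stock=74 > 5
  After event 13: stock=53 > 5
  After event 14: stock=59 > 5
Alert events: [2, 3]. Count = 2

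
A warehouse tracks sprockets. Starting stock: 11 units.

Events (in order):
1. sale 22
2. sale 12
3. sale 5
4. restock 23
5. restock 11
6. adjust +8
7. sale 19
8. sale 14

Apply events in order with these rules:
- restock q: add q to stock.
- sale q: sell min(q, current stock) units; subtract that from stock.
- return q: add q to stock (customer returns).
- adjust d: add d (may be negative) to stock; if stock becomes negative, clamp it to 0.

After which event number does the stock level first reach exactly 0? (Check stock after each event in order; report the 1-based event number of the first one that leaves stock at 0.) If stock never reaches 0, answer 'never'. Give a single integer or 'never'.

Answer: 1

Derivation:
Processing events:
Start: stock = 11
  Event 1 (sale 22): sell min(22,11)=11. stock: 11 - 11 = 0. total_sold = 11
  Event 2 (sale 12): sell min(12,0)=0. stock: 0 - 0 = 0. total_sold = 11
  Event 3 (sale 5): sell min(5,0)=0. stock: 0 - 0 = 0. total_sold = 11
  Event 4 (restock 23): 0 + 23 = 23
  Event 5 (restock 11): 23 + 11 = 34
  Event 6 (adjust +8): 34 + 8 = 42
  Event 7 (sale 19): sell min(19,42)=19. stock: 42 - 19 = 23. total_sold = 30
  Event 8 (sale 14): sell min(14,23)=14. stock: 23 - 14 = 9. total_sold = 44
Final: stock = 9, total_sold = 44

First zero at event 1.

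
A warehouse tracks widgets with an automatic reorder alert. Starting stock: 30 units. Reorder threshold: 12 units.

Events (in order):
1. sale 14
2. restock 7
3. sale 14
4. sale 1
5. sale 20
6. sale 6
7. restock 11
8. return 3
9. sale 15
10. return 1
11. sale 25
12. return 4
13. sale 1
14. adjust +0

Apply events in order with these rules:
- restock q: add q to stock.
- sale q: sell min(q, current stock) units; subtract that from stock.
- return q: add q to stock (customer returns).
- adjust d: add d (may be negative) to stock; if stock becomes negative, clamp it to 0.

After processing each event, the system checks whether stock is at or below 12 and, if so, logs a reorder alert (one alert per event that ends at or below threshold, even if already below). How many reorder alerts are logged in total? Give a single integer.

Answer: 11

Derivation:
Processing events:
Start: stock = 30
  Event 1 (sale 14): sell min(14,30)=14. stock: 30 - 14 = 16. total_sold = 14
  Event 2 (restock 7): 16 + 7 = 23
  Event 3 (sale 14): sell min(14,23)=14. stock: 23 - 14 = 9. total_sold = 28
  Event 4 (sale 1): sell min(1,9)=1. stock: 9 - 1 = 8. total_sold = 29
  Event 5 (sale 20): sell min(20,8)=8. stock: 8 - 8 = 0. total_sold = 37
  Event 6 (sale 6): sell min(6,0)=0. stock: 0 - 0 = 0. total_sold = 37
  Event 7 (restock 11): 0 + 11 = 11
  Event 8 (return 3): 11 + 3 = 14
  Event 9 (sale 15): sell min(15,14)=14. stock: 14 - 14 = 0. total_sold = 51
  Event 10 (return 1): 0 + 1 = 1
  Event 11 (sale 25): sell min(25,1)=1. stock: 1 - 1 = 0. total_sold = 52
  Event 12 (return 4): 0 + 4 = 4
  Event 13 (sale 1): sell min(1,4)=1. stock: 4 - 1 = 3. total_sold = 53
  Event 14 (adjust +0): 3 + 0 = 3
Final: stock = 3, total_sold = 53

Checking against threshold 12:
  After event 1: stock=16 > 12
  After event 2: stock=23 > 12
  After event 3: stock=9 <= 12 -> ALERT
  After event 4: stock=8 <= 12 -> ALERT
  After event 5: stock=0 <= 12 -> ALERT
  After event 6: stock=0 <= 12 -> ALERT
  After event 7: stock=11 <= 12 -> ALERT
  After event 8: stock=14 > 12
  After event 9: stock=0 <= 12 -> ALERT
  After event 10: stock=1 <= 12 -> ALERT
  After event 11: stock=0 <= 12 -> ALERT
  After event 12: stock=4 <= 12 -> ALERT
  After event 13: stock=3 <= 12 -> ALERT
  After event 14: stock=3 <= 12 -> ALERT
Alert events: [3, 4, 5, 6, 7, 9, 10, 11, 12, 13, 14]. Count = 11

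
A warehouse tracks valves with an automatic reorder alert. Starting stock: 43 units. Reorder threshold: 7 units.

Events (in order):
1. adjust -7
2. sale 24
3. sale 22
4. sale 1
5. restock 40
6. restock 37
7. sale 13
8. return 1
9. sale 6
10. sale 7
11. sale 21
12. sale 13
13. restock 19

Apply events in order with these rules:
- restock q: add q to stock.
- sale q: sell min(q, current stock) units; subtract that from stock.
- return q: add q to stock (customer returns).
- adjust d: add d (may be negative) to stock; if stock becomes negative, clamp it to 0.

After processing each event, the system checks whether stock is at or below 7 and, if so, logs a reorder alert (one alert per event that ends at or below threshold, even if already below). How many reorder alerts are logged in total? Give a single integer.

Processing events:
Start: stock = 43
  Event 1 (adjust -7): 43 + -7 = 36
  Event 2 (sale 24): sell min(24,36)=24. stock: 36 - 24 = 12. total_sold = 24
  Event 3 (sale 22): sell min(22,12)=12. stock: 12 - 12 = 0. total_sold = 36
  Event 4 (sale 1): sell min(1,0)=0. stock: 0 - 0 = 0. total_sold = 36
  Event 5 (restock 40): 0 + 40 = 40
  Event 6 (restock 37): 40 + 37 = 77
  Event 7 (sale 13): sell min(13,77)=13. stock: 77 - 13 = 64. total_sold = 49
  Event 8 (return 1): 64 + 1 = 65
  Event 9 (sale 6): sell min(6,65)=6. stock: 65 - 6 = 59. total_sold = 55
  Event 10 (sale 7): sell min(7,59)=7. stock: 59 - 7 = 52. total_sold = 62
  Event 11 (sale 21): sell min(21,52)=21. stock: 52 - 21 = 31. total_sold = 83
  Event 12 (sale 13): sell min(13,31)=13. stock: 31 - 13 = 18. total_sold = 96
  Event 13 (restock 19): 18 + 19 = 37
Final: stock = 37, total_sold = 96

Checking against threshold 7:
  After event 1: stock=36 > 7
  After event 2: stock=12 > 7
  After event 3: stock=0 <= 7 -> ALERT
  After event 4: stock=0 <= 7 -> ALERT
  After event 5: stock=40 > 7
  After event 6: stock=77 > 7
  After event 7: stock=64 > 7
  After event 8: stock=65 > 7
  After event 9: stock=59 > 7
  After event 10: stock=52 > 7
  After event 11: stock=31 > 7
  After event 12: stock=18 > 7
  After event 13: stock=37 > 7
Alert events: [3, 4]. Count = 2

Answer: 2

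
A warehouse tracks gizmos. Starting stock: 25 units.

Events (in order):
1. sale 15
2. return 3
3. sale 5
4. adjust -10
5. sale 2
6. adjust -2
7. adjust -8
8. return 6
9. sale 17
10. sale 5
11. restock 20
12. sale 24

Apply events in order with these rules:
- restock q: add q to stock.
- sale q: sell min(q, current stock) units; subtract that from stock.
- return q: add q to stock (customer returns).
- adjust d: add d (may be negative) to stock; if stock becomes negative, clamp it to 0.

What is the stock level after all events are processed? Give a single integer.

Answer: 0

Derivation:
Processing events:
Start: stock = 25
  Event 1 (sale 15): sell min(15,25)=15. stock: 25 - 15 = 10. total_sold = 15
  Event 2 (return 3): 10 + 3 = 13
  Event 3 (sale 5): sell min(5,13)=5. stock: 13 - 5 = 8. total_sold = 20
  Event 4 (adjust -10): 8 + -10 = 0 (clamped to 0)
  Event 5 (sale 2): sell min(2,0)=0. stock: 0 - 0 = 0. total_sold = 20
  Event 6 (adjust -2): 0 + -2 = 0 (clamped to 0)
  Event 7 (adjust -8): 0 + -8 = 0 (clamped to 0)
  Event 8 (return 6): 0 + 6 = 6
  Event 9 (sale 17): sell min(17,6)=6. stock: 6 - 6 = 0. total_sold = 26
  Event 10 (sale 5): sell min(5,0)=0. stock: 0 - 0 = 0. total_sold = 26
  Event 11 (restock 20): 0 + 20 = 20
  Event 12 (sale 24): sell min(24,20)=20. stock: 20 - 20 = 0. total_sold = 46
Final: stock = 0, total_sold = 46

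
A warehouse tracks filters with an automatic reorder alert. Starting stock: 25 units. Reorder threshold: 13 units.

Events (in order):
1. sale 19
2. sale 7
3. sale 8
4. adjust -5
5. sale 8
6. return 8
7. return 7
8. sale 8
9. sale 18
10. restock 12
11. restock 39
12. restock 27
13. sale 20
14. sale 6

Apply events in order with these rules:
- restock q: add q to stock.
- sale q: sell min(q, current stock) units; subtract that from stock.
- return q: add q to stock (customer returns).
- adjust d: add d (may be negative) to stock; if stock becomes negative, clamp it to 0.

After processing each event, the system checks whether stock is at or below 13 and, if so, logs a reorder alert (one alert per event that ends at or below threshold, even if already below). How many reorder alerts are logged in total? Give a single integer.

Processing events:
Start: stock = 25
  Event 1 (sale 19): sell min(19,25)=19. stock: 25 - 19 = 6. total_sold = 19
  Event 2 (sale 7): sell min(7,6)=6. stock: 6 - 6 = 0. total_sold = 25
  Event 3 (sale 8): sell min(8,0)=0. stock: 0 - 0 = 0. total_sold = 25
  Event 4 (adjust -5): 0 + -5 = 0 (clamped to 0)
  Event 5 (sale 8): sell min(8,0)=0. stock: 0 - 0 = 0. total_sold = 25
  Event 6 (return 8): 0 + 8 = 8
  Event 7 (return 7): 8 + 7 = 15
  Event 8 (sale 8): sell min(8,15)=8. stock: 15 - 8 = 7. total_sold = 33
  Event 9 (sale 18): sell min(18,7)=7. stock: 7 - 7 = 0. total_sold = 40
  Event 10 (restock 12): 0 + 12 = 12
  Event 11 (restock 39): 12 + 39 = 51
  Event 12 (restock 27): 51 + 27 = 78
  Event 13 (sale 20): sell min(20,78)=20. stock: 78 - 20 = 58. total_sold = 60
  Event 14 (sale 6): sell min(6,58)=6. stock: 58 - 6 = 52. total_sold = 66
Final: stock = 52, total_sold = 66

Checking against threshold 13:
  After event 1: stock=6 <= 13 -> ALERT
  After event 2: stock=0 <= 13 -> ALERT
  After event 3: stock=0 <= 13 -> ALERT
  After event 4: stock=0 <= 13 -> ALERT
  After event 5: stock=0 <= 13 -> ALERT
  After event 6: stock=8 <= 13 -> ALERT
  After event 7: stock=15 > 13
  After event 8: stock=7 <= 13 -> ALERT
  After event 9: stock=0 <= 13 -> ALERT
  After event 10: stock=12 <= 13 -> ALERT
  After event 11: stock=51 > 13
  After event 12: stock=78 > 13
  After event 13: stock=58 > 13
  After event 14: stock=52 > 13
Alert events: [1, 2, 3, 4, 5, 6, 8, 9, 10]. Count = 9

Answer: 9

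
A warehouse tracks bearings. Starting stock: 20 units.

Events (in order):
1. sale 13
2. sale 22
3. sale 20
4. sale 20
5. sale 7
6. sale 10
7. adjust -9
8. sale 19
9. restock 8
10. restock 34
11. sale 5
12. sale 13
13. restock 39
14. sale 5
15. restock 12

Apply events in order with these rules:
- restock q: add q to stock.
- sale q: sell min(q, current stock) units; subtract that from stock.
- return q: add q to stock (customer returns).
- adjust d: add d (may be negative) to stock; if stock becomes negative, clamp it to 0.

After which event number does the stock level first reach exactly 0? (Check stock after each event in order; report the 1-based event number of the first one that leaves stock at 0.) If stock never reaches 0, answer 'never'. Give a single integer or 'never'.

Processing events:
Start: stock = 20
  Event 1 (sale 13): sell min(13,20)=13. stock: 20 - 13 = 7. total_sold = 13
  Event 2 (sale 22): sell min(22,7)=7. stock: 7 - 7 = 0. total_sold = 20
  Event 3 (sale 20): sell min(20,0)=0. stock: 0 - 0 = 0. total_sold = 20
  Event 4 (sale 20): sell min(20,0)=0. stock: 0 - 0 = 0. total_sold = 20
  Event 5 (sale 7): sell min(7,0)=0. stock: 0 - 0 = 0. total_sold = 20
  Event 6 (sale 10): sell min(10,0)=0. stock: 0 - 0 = 0. total_sold = 20
  Event 7 (adjust -9): 0 + -9 = 0 (clamped to 0)
  Event 8 (sale 19): sell min(19,0)=0. stock: 0 - 0 = 0. total_sold = 20
  Event 9 (restock 8): 0 + 8 = 8
  Event 10 (restock 34): 8 + 34 = 42
  Event 11 (sale 5): sell min(5,42)=5. stock: 42 - 5 = 37. total_sold = 25
  Event 12 (sale 13): sell min(13,37)=13. stock: 37 - 13 = 24. total_sold = 38
  Event 13 (restock 39): 24 + 39 = 63
  Event 14 (sale 5): sell min(5,63)=5. stock: 63 - 5 = 58. total_sold = 43
  Event 15 (restock 12): 58 + 12 = 70
Final: stock = 70, total_sold = 43

First zero at event 2.

Answer: 2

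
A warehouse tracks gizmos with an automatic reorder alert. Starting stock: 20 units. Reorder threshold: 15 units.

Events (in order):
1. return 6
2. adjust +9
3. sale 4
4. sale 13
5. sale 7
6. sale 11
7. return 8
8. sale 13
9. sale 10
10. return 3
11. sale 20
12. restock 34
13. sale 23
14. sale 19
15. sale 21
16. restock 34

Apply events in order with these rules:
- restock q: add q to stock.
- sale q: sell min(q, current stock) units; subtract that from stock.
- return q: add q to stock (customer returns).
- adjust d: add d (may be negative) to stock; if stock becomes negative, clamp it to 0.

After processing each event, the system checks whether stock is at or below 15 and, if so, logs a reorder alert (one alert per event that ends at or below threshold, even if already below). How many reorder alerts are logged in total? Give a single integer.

Processing events:
Start: stock = 20
  Event 1 (return 6): 20 + 6 = 26
  Event 2 (adjust +9): 26 + 9 = 35
  Event 3 (sale 4): sell min(4,35)=4. stock: 35 - 4 = 31. total_sold = 4
  Event 4 (sale 13): sell min(13,31)=13. stock: 31 - 13 = 18. total_sold = 17
  Event 5 (sale 7): sell min(7,18)=7. stock: 18 - 7 = 11. total_sold = 24
  Event 6 (sale 11): sell min(11,11)=11. stock: 11 - 11 = 0. total_sold = 35
  Event 7 (return 8): 0 + 8 = 8
  Event 8 (sale 13): sell min(13,8)=8. stock: 8 - 8 = 0. total_sold = 43
  Event 9 (sale 10): sell min(10,0)=0. stock: 0 - 0 = 0. total_sold = 43
  Event 10 (return 3): 0 + 3 = 3
  Event 11 (sale 20): sell min(20,3)=3. stock: 3 - 3 = 0. total_sold = 46
  Event 12 (restock 34): 0 + 34 = 34
  Event 13 (sale 23): sell min(23,34)=23. stock: 34 - 23 = 11. total_sold = 69
  Event 14 (sale 19): sell min(19,11)=11. stock: 11 - 11 = 0. total_sold = 80
  Event 15 (sale 21): sell min(21,0)=0. stock: 0 - 0 = 0. total_sold = 80
  Event 16 (restock 34): 0 + 34 = 34
Final: stock = 34, total_sold = 80

Checking against threshold 15:
  After event 1: stock=26 > 15
  After event 2: stock=35 > 15
  After event 3: stock=31 > 15
  After event 4: stock=18 > 15
  After event 5: stock=11 <= 15 -> ALERT
  After event 6: stock=0 <= 15 -> ALERT
  After event 7: stock=8 <= 15 -> ALERT
  After event 8: stock=0 <= 15 -> ALERT
  After event 9: stock=0 <= 15 -> ALERT
  After event 10: stock=3 <= 15 -> ALERT
  After event 11: stock=0 <= 15 -> ALERT
  After event 12: stock=34 > 15
  After event 13: stock=11 <= 15 -> ALERT
  After event 14: stock=0 <= 15 -> ALERT
  After event 15: stock=0 <= 15 -> ALERT
  After event 16: stock=34 > 15
Alert events: [5, 6, 7, 8, 9, 10, 11, 13, 14, 15]. Count = 10

Answer: 10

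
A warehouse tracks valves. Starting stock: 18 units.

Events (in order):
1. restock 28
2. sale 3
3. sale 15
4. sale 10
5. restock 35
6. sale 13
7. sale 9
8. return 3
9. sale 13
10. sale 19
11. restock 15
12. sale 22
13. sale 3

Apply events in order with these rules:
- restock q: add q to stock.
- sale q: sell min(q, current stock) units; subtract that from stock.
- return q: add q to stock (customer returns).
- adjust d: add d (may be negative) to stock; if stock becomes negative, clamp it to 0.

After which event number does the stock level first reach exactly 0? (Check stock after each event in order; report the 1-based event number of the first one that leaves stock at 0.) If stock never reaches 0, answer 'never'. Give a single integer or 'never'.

Processing events:
Start: stock = 18
  Event 1 (restock 28): 18 + 28 = 46
  Event 2 (sale 3): sell min(3,46)=3. stock: 46 - 3 = 43. total_sold = 3
  Event 3 (sale 15): sell min(15,43)=15. stock: 43 - 15 = 28. total_sold = 18
  Event 4 (sale 10): sell min(10,28)=10. stock: 28 - 10 = 18. total_sold = 28
  Event 5 (restock 35): 18 + 35 = 53
  Event 6 (sale 13): sell min(13,53)=13. stock: 53 - 13 = 40. total_sold = 41
  Event 7 (sale 9): sell min(9,40)=9. stock: 40 - 9 = 31. total_sold = 50
  Event 8 (return 3): 31 + 3 = 34
  Event 9 (sale 13): sell min(13,34)=13. stock: 34 - 13 = 21. total_sold = 63
  Event 10 (sale 19): sell min(19,21)=19. stock: 21 - 19 = 2. total_sold = 82
  Event 11 (restock 15): 2 + 15 = 17
  Event 12 (sale 22): sell min(22,17)=17. stock: 17 - 17 = 0. total_sold = 99
  Event 13 (sale 3): sell min(3,0)=0. stock: 0 - 0 = 0. total_sold = 99
Final: stock = 0, total_sold = 99

First zero at event 12.

Answer: 12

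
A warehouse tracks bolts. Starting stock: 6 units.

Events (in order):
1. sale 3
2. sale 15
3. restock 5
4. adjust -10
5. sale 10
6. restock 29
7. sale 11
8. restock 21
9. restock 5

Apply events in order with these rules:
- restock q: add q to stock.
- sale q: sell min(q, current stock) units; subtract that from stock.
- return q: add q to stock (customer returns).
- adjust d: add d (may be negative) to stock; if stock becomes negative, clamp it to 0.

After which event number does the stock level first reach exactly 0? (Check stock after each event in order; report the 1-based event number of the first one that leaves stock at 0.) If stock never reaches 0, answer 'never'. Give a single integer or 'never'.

Processing events:
Start: stock = 6
  Event 1 (sale 3): sell min(3,6)=3. stock: 6 - 3 = 3. total_sold = 3
  Event 2 (sale 15): sell min(15,3)=3. stock: 3 - 3 = 0. total_sold = 6
  Event 3 (restock 5): 0 + 5 = 5
  Event 4 (adjust -10): 5 + -10 = 0 (clamped to 0)
  Event 5 (sale 10): sell min(10,0)=0. stock: 0 - 0 = 0. total_sold = 6
  Event 6 (restock 29): 0 + 29 = 29
  Event 7 (sale 11): sell min(11,29)=11. stock: 29 - 11 = 18. total_sold = 17
  Event 8 (restock 21): 18 + 21 = 39
  Event 9 (restock 5): 39 + 5 = 44
Final: stock = 44, total_sold = 17

First zero at event 2.

Answer: 2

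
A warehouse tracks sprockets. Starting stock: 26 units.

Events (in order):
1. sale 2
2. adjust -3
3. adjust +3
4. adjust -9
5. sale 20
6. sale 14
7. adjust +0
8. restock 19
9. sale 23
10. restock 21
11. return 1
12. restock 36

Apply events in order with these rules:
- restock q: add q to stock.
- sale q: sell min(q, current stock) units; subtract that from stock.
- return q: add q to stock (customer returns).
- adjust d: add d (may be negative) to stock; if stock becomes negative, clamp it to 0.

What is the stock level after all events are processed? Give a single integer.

Answer: 58

Derivation:
Processing events:
Start: stock = 26
  Event 1 (sale 2): sell min(2,26)=2. stock: 26 - 2 = 24. total_sold = 2
  Event 2 (adjust -3): 24 + -3 = 21
  Event 3 (adjust +3): 21 + 3 = 24
  Event 4 (adjust -9): 24 + -9 = 15
  Event 5 (sale 20): sell min(20,15)=15. stock: 15 - 15 = 0. total_sold = 17
  Event 6 (sale 14): sell min(14,0)=0. stock: 0 - 0 = 0. total_sold = 17
  Event 7 (adjust +0): 0 + 0 = 0
  Event 8 (restock 19): 0 + 19 = 19
  Event 9 (sale 23): sell min(23,19)=19. stock: 19 - 19 = 0. total_sold = 36
  Event 10 (restock 21): 0 + 21 = 21
  Event 11 (return 1): 21 + 1 = 22
  Event 12 (restock 36): 22 + 36 = 58
Final: stock = 58, total_sold = 36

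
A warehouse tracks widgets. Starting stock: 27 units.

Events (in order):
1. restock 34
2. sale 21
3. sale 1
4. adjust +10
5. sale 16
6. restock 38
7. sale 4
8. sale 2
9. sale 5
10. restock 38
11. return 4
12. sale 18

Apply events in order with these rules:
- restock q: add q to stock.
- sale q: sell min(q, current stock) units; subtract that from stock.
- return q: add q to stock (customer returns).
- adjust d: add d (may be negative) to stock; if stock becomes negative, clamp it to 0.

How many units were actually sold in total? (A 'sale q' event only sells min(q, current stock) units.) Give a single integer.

Processing events:
Start: stock = 27
  Event 1 (restock 34): 27 + 34 = 61
  Event 2 (sale 21): sell min(21,61)=21. stock: 61 - 21 = 40. total_sold = 21
  Event 3 (sale 1): sell min(1,40)=1. stock: 40 - 1 = 39. total_sold = 22
  Event 4 (adjust +10): 39 + 10 = 49
  Event 5 (sale 16): sell min(16,49)=16. stock: 49 - 16 = 33. total_sold = 38
  Event 6 (restock 38): 33 + 38 = 71
  Event 7 (sale 4): sell min(4,71)=4. stock: 71 - 4 = 67. total_sold = 42
  Event 8 (sale 2): sell min(2,67)=2. stock: 67 - 2 = 65. total_sold = 44
  Event 9 (sale 5): sell min(5,65)=5. stock: 65 - 5 = 60. total_sold = 49
  Event 10 (restock 38): 60 + 38 = 98
  Event 11 (return 4): 98 + 4 = 102
  Event 12 (sale 18): sell min(18,102)=18. stock: 102 - 18 = 84. total_sold = 67
Final: stock = 84, total_sold = 67

Answer: 67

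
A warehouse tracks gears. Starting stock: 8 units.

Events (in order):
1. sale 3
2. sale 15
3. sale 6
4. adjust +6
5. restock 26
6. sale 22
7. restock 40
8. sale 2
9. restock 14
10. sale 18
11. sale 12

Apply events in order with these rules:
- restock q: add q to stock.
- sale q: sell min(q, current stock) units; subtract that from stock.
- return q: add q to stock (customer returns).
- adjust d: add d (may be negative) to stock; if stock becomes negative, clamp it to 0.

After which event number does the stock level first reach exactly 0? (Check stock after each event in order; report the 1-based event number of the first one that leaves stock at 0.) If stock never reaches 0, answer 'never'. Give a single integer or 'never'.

Processing events:
Start: stock = 8
  Event 1 (sale 3): sell min(3,8)=3. stock: 8 - 3 = 5. total_sold = 3
  Event 2 (sale 15): sell min(15,5)=5. stock: 5 - 5 = 0. total_sold = 8
  Event 3 (sale 6): sell min(6,0)=0. stock: 0 - 0 = 0. total_sold = 8
  Event 4 (adjust +6): 0 + 6 = 6
  Event 5 (restock 26): 6 + 26 = 32
  Event 6 (sale 22): sell min(22,32)=22. stock: 32 - 22 = 10. total_sold = 30
  Event 7 (restock 40): 10 + 40 = 50
  Event 8 (sale 2): sell min(2,50)=2. stock: 50 - 2 = 48. total_sold = 32
  Event 9 (restock 14): 48 + 14 = 62
  Event 10 (sale 18): sell min(18,62)=18. stock: 62 - 18 = 44. total_sold = 50
  Event 11 (sale 12): sell min(12,44)=12. stock: 44 - 12 = 32. total_sold = 62
Final: stock = 32, total_sold = 62

First zero at event 2.

Answer: 2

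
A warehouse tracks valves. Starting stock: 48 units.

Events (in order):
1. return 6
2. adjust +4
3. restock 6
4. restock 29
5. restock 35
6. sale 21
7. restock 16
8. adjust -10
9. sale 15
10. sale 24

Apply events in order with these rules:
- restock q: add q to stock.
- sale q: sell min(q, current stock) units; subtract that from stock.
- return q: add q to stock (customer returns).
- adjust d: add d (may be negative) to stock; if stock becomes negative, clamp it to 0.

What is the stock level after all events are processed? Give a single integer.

Answer: 74

Derivation:
Processing events:
Start: stock = 48
  Event 1 (return 6): 48 + 6 = 54
  Event 2 (adjust +4): 54 + 4 = 58
  Event 3 (restock 6): 58 + 6 = 64
  Event 4 (restock 29): 64 + 29 = 93
  Event 5 (restock 35): 93 + 35 = 128
  Event 6 (sale 21): sell min(21,128)=21. stock: 128 - 21 = 107. total_sold = 21
  Event 7 (restock 16): 107 + 16 = 123
  Event 8 (adjust -10): 123 + -10 = 113
  Event 9 (sale 15): sell min(15,113)=15. stock: 113 - 15 = 98. total_sold = 36
  Event 10 (sale 24): sell min(24,98)=24. stock: 98 - 24 = 74. total_sold = 60
Final: stock = 74, total_sold = 60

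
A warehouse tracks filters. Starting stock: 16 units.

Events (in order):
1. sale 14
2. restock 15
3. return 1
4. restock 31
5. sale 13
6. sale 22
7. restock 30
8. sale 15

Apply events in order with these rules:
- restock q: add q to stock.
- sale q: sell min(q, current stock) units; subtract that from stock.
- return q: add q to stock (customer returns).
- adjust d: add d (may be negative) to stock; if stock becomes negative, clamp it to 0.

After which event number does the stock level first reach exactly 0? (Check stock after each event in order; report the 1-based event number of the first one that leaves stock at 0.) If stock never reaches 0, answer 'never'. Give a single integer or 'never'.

Answer: never

Derivation:
Processing events:
Start: stock = 16
  Event 1 (sale 14): sell min(14,16)=14. stock: 16 - 14 = 2. total_sold = 14
  Event 2 (restock 15): 2 + 15 = 17
  Event 3 (return 1): 17 + 1 = 18
  Event 4 (restock 31): 18 + 31 = 49
  Event 5 (sale 13): sell min(13,49)=13. stock: 49 - 13 = 36. total_sold = 27
  Event 6 (sale 22): sell min(22,36)=22. stock: 36 - 22 = 14. total_sold = 49
  Event 7 (restock 30): 14 + 30 = 44
  Event 8 (sale 15): sell min(15,44)=15. stock: 44 - 15 = 29. total_sold = 64
Final: stock = 29, total_sold = 64

Stock never reaches 0.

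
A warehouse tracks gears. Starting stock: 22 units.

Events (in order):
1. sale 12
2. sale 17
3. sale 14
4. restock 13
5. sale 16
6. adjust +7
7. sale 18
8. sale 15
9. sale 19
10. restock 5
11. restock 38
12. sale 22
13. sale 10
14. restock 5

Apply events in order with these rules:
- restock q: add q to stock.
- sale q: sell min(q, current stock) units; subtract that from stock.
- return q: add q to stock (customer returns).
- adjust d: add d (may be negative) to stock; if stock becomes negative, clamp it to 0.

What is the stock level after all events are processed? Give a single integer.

Answer: 16

Derivation:
Processing events:
Start: stock = 22
  Event 1 (sale 12): sell min(12,22)=12. stock: 22 - 12 = 10. total_sold = 12
  Event 2 (sale 17): sell min(17,10)=10. stock: 10 - 10 = 0. total_sold = 22
  Event 3 (sale 14): sell min(14,0)=0. stock: 0 - 0 = 0. total_sold = 22
  Event 4 (restock 13): 0 + 13 = 13
  Event 5 (sale 16): sell min(16,13)=13. stock: 13 - 13 = 0. total_sold = 35
  Event 6 (adjust +7): 0 + 7 = 7
  Event 7 (sale 18): sell min(18,7)=7. stock: 7 - 7 = 0. total_sold = 42
  Event 8 (sale 15): sell min(15,0)=0. stock: 0 - 0 = 0. total_sold = 42
  Event 9 (sale 19): sell min(19,0)=0. stock: 0 - 0 = 0. total_sold = 42
  Event 10 (restock 5): 0 + 5 = 5
  Event 11 (restock 38): 5 + 38 = 43
  Event 12 (sale 22): sell min(22,43)=22. stock: 43 - 22 = 21. total_sold = 64
  Event 13 (sale 10): sell min(10,21)=10. stock: 21 - 10 = 11. total_sold = 74
  Event 14 (restock 5): 11 + 5 = 16
Final: stock = 16, total_sold = 74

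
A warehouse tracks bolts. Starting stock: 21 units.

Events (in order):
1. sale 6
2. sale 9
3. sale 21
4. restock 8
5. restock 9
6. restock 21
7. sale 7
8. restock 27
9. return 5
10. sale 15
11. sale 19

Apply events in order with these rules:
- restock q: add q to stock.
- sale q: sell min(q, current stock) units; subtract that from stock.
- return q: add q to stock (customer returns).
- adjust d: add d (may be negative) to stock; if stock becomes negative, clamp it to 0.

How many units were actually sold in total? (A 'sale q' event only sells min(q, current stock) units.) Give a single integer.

Answer: 62

Derivation:
Processing events:
Start: stock = 21
  Event 1 (sale 6): sell min(6,21)=6. stock: 21 - 6 = 15. total_sold = 6
  Event 2 (sale 9): sell min(9,15)=9. stock: 15 - 9 = 6. total_sold = 15
  Event 3 (sale 21): sell min(21,6)=6. stock: 6 - 6 = 0. total_sold = 21
  Event 4 (restock 8): 0 + 8 = 8
  Event 5 (restock 9): 8 + 9 = 17
  Event 6 (restock 21): 17 + 21 = 38
  Event 7 (sale 7): sell min(7,38)=7. stock: 38 - 7 = 31. total_sold = 28
  Event 8 (restock 27): 31 + 27 = 58
  Event 9 (return 5): 58 + 5 = 63
  Event 10 (sale 15): sell min(15,63)=15. stock: 63 - 15 = 48. total_sold = 43
  Event 11 (sale 19): sell min(19,48)=19. stock: 48 - 19 = 29. total_sold = 62
Final: stock = 29, total_sold = 62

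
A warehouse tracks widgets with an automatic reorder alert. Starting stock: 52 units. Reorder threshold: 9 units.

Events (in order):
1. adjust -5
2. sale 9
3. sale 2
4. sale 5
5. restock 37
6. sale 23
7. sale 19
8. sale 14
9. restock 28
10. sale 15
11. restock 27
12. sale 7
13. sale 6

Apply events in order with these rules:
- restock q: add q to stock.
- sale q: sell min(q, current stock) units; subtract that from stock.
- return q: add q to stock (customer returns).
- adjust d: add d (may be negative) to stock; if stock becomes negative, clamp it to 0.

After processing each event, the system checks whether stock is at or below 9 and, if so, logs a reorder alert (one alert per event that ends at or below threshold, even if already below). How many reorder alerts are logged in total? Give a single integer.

Answer: 0

Derivation:
Processing events:
Start: stock = 52
  Event 1 (adjust -5): 52 + -5 = 47
  Event 2 (sale 9): sell min(9,47)=9. stock: 47 - 9 = 38. total_sold = 9
  Event 3 (sale 2): sell min(2,38)=2. stock: 38 - 2 = 36. total_sold = 11
  Event 4 (sale 5): sell min(5,36)=5. stock: 36 - 5 = 31. total_sold = 16
  Event 5 (restock 37): 31 + 37 = 68
  Event 6 (sale 23): sell min(23,68)=23. stock: 68 - 23 = 45. total_sold = 39
  Event 7 (sale 19): sell min(19,45)=19. stock: 45 - 19 = 26. total_sold = 58
  Event 8 (sale 14): sell min(14,26)=14. stock: 26 - 14 = 12. total_sold = 72
  Event 9 (restock 28): 12 + 28 = 40
  Event 10 (sale 15): sell min(15,40)=15. stock: 40 - 15 = 25. total_sold = 87
  Event 11 (restock 27): 25 + 27 = 52
  Event 12 (sale 7): sell min(7,52)=7. stock: 52 - 7 = 45. total_sold = 94
  Event 13 (sale 6): sell min(6,45)=6. stock: 45 - 6 = 39. total_sold = 100
Final: stock = 39, total_sold = 100

Checking against threshold 9:
  After event 1: stock=47 > 9
  After event 2: stock=38 > 9
  After event 3: stock=36 > 9
  After event 4: stock=31 > 9
  After event 5: stock=68 > 9
  After event 6: stock=45 > 9
  After event 7: stock=26 > 9
  After event 8: stock=12 > 9
  After event 9: stock=40 > 9
  After event 10: stock=25 > 9
  After event 11: stock=52 > 9
  After event 12: stock=45 > 9
  After event 13: stock=39 > 9
Alert events: []. Count = 0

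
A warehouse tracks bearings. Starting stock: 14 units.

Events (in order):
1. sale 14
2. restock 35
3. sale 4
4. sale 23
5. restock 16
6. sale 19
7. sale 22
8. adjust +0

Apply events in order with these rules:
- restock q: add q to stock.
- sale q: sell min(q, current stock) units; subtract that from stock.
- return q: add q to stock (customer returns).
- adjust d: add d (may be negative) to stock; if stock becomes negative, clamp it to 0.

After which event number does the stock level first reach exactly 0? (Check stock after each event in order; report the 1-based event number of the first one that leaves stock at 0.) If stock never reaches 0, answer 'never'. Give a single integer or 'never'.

Processing events:
Start: stock = 14
  Event 1 (sale 14): sell min(14,14)=14. stock: 14 - 14 = 0. total_sold = 14
  Event 2 (restock 35): 0 + 35 = 35
  Event 3 (sale 4): sell min(4,35)=4. stock: 35 - 4 = 31. total_sold = 18
  Event 4 (sale 23): sell min(23,31)=23. stock: 31 - 23 = 8. total_sold = 41
  Event 5 (restock 16): 8 + 16 = 24
  Event 6 (sale 19): sell min(19,24)=19. stock: 24 - 19 = 5. total_sold = 60
  Event 7 (sale 22): sell min(22,5)=5. stock: 5 - 5 = 0. total_sold = 65
  Event 8 (adjust +0): 0 + 0 = 0
Final: stock = 0, total_sold = 65

First zero at event 1.

Answer: 1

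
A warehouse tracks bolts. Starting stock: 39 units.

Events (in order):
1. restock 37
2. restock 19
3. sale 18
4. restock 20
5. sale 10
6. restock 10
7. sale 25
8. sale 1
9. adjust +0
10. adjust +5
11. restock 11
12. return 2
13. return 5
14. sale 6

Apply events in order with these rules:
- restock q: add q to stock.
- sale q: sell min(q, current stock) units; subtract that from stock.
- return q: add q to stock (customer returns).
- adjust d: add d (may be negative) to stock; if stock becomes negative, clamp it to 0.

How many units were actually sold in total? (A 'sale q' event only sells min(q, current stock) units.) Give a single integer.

Answer: 60

Derivation:
Processing events:
Start: stock = 39
  Event 1 (restock 37): 39 + 37 = 76
  Event 2 (restock 19): 76 + 19 = 95
  Event 3 (sale 18): sell min(18,95)=18. stock: 95 - 18 = 77. total_sold = 18
  Event 4 (restock 20): 77 + 20 = 97
  Event 5 (sale 10): sell min(10,97)=10. stock: 97 - 10 = 87. total_sold = 28
  Event 6 (restock 10): 87 + 10 = 97
  Event 7 (sale 25): sell min(25,97)=25. stock: 97 - 25 = 72. total_sold = 53
  Event 8 (sale 1): sell min(1,72)=1. stock: 72 - 1 = 71. total_sold = 54
  Event 9 (adjust +0): 71 + 0 = 71
  Event 10 (adjust +5): 71 + 5 = 76
  Event 11 (restock 11): 76 + 11 = 87
  Event 12 (return 2): 87 + 2 = 89
  Event 13 (return 5): 89 + 5 = 94
  Event 14 (sale 6): sell min(6,94)=6. stock: 94 - 6 = 88. total_sold = 60
Final: stock = 88, total_sold = 60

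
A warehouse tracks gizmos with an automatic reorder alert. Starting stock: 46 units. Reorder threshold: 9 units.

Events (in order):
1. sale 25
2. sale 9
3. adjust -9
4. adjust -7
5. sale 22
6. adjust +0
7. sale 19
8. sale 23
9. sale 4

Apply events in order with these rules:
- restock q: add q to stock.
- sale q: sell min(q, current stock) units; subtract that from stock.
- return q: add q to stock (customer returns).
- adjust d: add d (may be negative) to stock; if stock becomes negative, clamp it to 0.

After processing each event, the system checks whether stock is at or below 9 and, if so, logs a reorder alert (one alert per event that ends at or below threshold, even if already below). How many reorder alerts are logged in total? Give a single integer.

Processing events:
Start: stock = 46
  Event 1 (sale 25): sell min(25,46)=25. stock: 46 - 25 = 21. total_sold = 25
  Event 2 (sale 9): sell min(9,21)=9. stock: 21 - 9 = 12. total_sold = 34
  Event 3 (adjust -9): 12 + -9 = 3
  Event 4 (adjust -7): 3 + -7 = 0 (clamped to 0)
  Event 5 (sale 22): sell min(22,0)=0. stock: 0 - 0 = 0. total_sold = 34
  Event 6 (adjust +0): 0 + 0 = 0
  Event 7 (sale 19): sell min(19,0)=0. stock: 0 - 0 = 0. total_sold = 34
  Event 8 (sale 23): sell min(23,0)=0. stock: 0 - 0 = 0. total_sold = 34
  Event 9 (sale 4): sell min(4,0)=0. stock: 0 - 0 = 0. total_sold = 34
Final: stock = 0, total_sold = 34

Checking against threshold 9:
  After event 1: stock=21 > 9
  After event 2: stock=12 > 9
  After event 3: stock=3 <= 9 -> ALERT
  After event 4: stock=0 <= 9 -> ALERT
  After event 5: stock=0 <= 9 -> ALERT
  After event 6: stock=0 <= 9 -> ALERT
  After event 7: stock=0 <= 9 -> ALERT
  After event 8: stock=0 <= 9 -> ALERT
  After event 9: stock=0 <= 9 -> ALERT
Alert events: [3, 4, 5, 6, 7, 8, 9]. Count = 7

Answer: 7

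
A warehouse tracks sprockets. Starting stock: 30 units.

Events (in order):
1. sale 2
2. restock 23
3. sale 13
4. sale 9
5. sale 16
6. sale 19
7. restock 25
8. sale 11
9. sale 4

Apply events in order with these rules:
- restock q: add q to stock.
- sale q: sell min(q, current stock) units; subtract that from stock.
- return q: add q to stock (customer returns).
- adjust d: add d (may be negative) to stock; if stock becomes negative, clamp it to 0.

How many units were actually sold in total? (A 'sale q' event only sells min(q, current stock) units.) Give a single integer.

Answer: 68

Derivation:
Processing events:
Start: stock = 30
  Event 1 (sale 2): sell min(2,30)=2. stock: 30 - 2 = 28. total_sold = 2
  Event 2 (restock 23): 28 + 23 = 51
  Event 3 (sale 13): sell min(13,51)=13. stock: 51 - 13 = 38. total_sold = 15
  Event 4 (sale 9): sell min(9,38)=9. stock: 38 - 9 = 29. total_sold = 24
  Event 5 (sale 16): sell min(16,29)=16. stock: 29 - 16 = 13. total_sold = 40
  Event 6 (sale 19): sell min(19,13)=13. stock: 13 - 13 = 0. total_sold = 53
  Event 7 (restock 25): 0 + 25 = 25
  Event 8 (sale 11): sell min(11,25)=11. stock: 25 - 11 = 14. total_sold = 64
  Event 9 (sale 4): sell min(4,14)=4. stock: 14 - 4 = 10. total_sold = 68
Final: stock = 10, total_sold = 68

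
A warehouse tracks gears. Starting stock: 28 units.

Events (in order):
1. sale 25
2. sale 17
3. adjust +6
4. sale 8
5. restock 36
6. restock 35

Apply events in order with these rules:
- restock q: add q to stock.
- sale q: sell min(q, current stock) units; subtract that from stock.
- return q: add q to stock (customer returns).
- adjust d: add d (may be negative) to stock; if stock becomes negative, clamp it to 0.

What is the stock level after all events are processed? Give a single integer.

Processing events:
Start: stock = 28
  Event 1 (sale 25): sell min(25,28)=25. stock: 28 - 25 = 3. total_sold = 25
  Event 2 (sale 17): sell min(17,3)=3. stock: 3 - 3 = 0. total_sold = 28
  Event 3 (adjust +6): 0 + 6 = 6
  Event 4 (sale 8): sell min(8,6)=6. stock: 6 - 6 = 0. total_sold = 34
  Event 5 (restock 36): 0 + 36 = 36
  Event 6 (restock 35): 36 + 35 = 71
Final: stock = 71, total_sold = 34

Answer: 71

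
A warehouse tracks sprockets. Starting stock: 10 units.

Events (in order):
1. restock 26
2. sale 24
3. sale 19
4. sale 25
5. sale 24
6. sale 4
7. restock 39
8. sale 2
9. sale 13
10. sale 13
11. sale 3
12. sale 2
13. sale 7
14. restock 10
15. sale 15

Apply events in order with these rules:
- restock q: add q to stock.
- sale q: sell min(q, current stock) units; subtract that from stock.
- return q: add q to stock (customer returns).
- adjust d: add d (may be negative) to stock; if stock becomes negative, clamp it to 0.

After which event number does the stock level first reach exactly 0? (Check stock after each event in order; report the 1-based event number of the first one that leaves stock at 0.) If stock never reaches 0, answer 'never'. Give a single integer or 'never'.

Answer: 3

Derivation:
Processing events:
Start: stock = 10
  Event 1 (restock 26): 10 + 26 = 36
  Event 2 (sale 24): sell min(24,36)=24. stock: 36 - 24 = 12. total_sold = 24
  Event 3 (sale 19): sell min(19,12)=12. stock: 12 - 12 = 0. total_sold = 36
  Event 4 (sale 25): sell min(25,0)=0. stock: 0 - 0 = 0. total_sold = 36
  Event 5 (sale 24): sell min(24,0)=0. stock: 0 - 0 = 0. total_sold = 36
  Event 6 (sale 4): sell min(4,0)=0. stock: 0 - 0 = 0. total_sold = 36
  Event 7 (restock 39): 0 + 39 = 39
  Event 8 (sale 2): sell min(2,39)=2. stock: 39 - 2 = 37. total_sold = 38
  Event 9 (sale 13): sell min(13,37)=13. stock: 37 - 13 = 24. total_sold = 51
  Event 10 (sale 13): sell min(13,24)=13. stock: 24 - 13 = 11. total_sold = 64
  Event 11 (sale 3): sell min(3,11)=3. stock: 11 - 3 = 8. total_sold = 67
  Event 12 (sale 2): sell min(2,8)=2. stock: 8 - 2 = 6. total_sold = 69
  Event 13 (sale 7): sell min(7,6)=6. stock: 6 - 6 = 0. total_sold = 75
  Event 14 (restock 10): 0 + 10 = 10
  Event 15 (sale 15): sell min(15,10)=10. stock: 10 - 10 = 0. total_sold = 85
Final: stock = 0, total_sold = 85

First zero at event 3.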